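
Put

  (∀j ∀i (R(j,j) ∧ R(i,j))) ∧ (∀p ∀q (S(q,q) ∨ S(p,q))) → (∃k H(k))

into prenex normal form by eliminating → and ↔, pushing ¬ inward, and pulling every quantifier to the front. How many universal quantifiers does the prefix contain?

Rewrite implications/biconditionals: A → B as ¬A ∨ B.
  ¬((∀j ∀i (R(j,j) ∧ R(i,j))) ∧ (∀p ∀q (S(q,q) ∨ S(p,q)))) ∨ (∃k H(k))
Drive negations inward (¬∀x A ≡ ∃x ¬A, ¬∃x A ≡ ∀x ¬A, De Morgan for ∧/∨):
  (∃j ∃i (¬R(j,j) ∨ ¬R(i,j))) ∨ (∃p ∃q (¬S(q,q) ∧ ¬S(p,q))) ∨ (∃k H(k))
All bound variables are already distinct, so no renaming is needed.
Finally move all quantifiers to the prefix:
  ∃j ∃i ∃p ∃q ∃k (¬R(j,j) ∨ ¬R(i,j) ∨ ¬S(q,q) ∧ ¬S(p,q) ∨ H(k))
The prefix is ∃j ∃i ∃p ∃q ∃k: 0 universal, 5 existential.

0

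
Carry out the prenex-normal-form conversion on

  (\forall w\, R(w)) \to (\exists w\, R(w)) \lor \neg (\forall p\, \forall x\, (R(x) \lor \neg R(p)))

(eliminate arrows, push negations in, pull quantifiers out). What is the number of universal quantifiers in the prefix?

Rewrite implications/biconditionals: A → B as ¬A ∨ B.
  \neg (\forall w\, R(w)) \lor (\exists w\, R(w)) \lor \neg (\forall p\, \forall x\, (R(x) \lor \neg R(p)))
Drive negations inward (¬∀x A ≡ ∃x ¬A, ¬∃x A ≡ ∀x ¬A, De Morgan for ∧/∨):
  (\exists w\, \neg R(w)) \lor (\exists w\, R(w)) \lor (\exists p\, \exists x\, (\neg R(x) \land R(p)))
Rename bound variables to avoid capture: w↦w1.
  (\exists w\, \neg R(w)) \lor (\exists w1\, R(w1)) \lor (\exists p\, \exists x\, (\neg R(x) \land R(p)))
Pull the quantifiers to the front (each side's bound variable is not free in the other side):
  \exists w\, \exists w1\, \exists p\, \exists x\, (\neg R(w) \lor R(w1) \lor \neg R(x) \land R(p))
The prefix is \exists w \exists w1 \exists p \exists x: 0 universal, 4 existential.

0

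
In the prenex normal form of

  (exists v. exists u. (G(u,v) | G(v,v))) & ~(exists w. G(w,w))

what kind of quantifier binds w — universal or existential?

universal

Drive negations inward (¬∀x A ≡ ∃x ¬A, ¬∃x A ≡ ∀x ¬A, De Morgan for ∧/∨):
  (exists v. exists u. (G(u,v) | G(v,v))) & (forall w. ~G(w,w))
All bound variables are already distinct, so no renaming is needed.
Extract every quantifier outward, since the variables are now distinct and don't occur free across branches:
  exists v. exists u. forall w. ((G(u,v) | G(v,v)) & ~G(w,w))
The quantifier exists w sits under an odd number of negations, so it flips to forall w.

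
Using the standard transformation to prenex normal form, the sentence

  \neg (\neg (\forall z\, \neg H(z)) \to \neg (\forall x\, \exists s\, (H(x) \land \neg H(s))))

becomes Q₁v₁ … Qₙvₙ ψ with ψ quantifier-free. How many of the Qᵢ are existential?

2

Rewrite implications/biconditionals: A → B as ¬A ∨ B.
  \neg (\neg \neg (\forall z\, \neg H(z)) \lor \neg (\forall x\, \exists s\, (H(x) \land \neg H(s))))
Push ¬ through the quantifiers and connectives to reach negation normal form:
  (\exists z\, H(z)) \land (\forall x\, \exists s\, (H(x) \land \neg H(s)))
Finally move all quantifiers to the prefix:
  \exists z\, \forall x\, \exists s\, (H(z) \land H(x) \land \neg H(s))
The prefix is \exists z \forall x \exists s: 1 universal, 2 existential.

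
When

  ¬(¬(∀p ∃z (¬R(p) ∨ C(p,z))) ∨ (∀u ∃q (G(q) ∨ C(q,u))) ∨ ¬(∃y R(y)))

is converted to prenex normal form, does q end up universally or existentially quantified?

universal

Drive negations inward (¬∀x A ≡ ∃x ¬A, ¬∃x A ≡ ∀x ¬A, De Morgan for ∧/∨):
  (∀p ∃z (¬R(p) ∨ C(p,z))) ∧ (∃u ∀q (¬G(q) ∧ ¬C(q,u))) ∧ (∃y R(y))
All bound variables are already distinct, so no renaming is needed.
Pull the quantifiers to the front (each side's bound variable is not free in the other side):
  ∀p ∃z ∃u ∀q ∃y ((¬R(p) ∨ C(p,z)) ∧ ¬G(q) ∧ ¬C(q,u) ∧ R(y))
The quantifier ∃q sits under an odd number of negations, so it flips to ∀q.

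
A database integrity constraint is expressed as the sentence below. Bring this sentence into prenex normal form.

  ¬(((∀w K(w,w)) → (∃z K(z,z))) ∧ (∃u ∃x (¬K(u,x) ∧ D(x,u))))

First replace A → B with ¬A ∨ B.
  ¬((¬(∀w K(w,w)) ∨ (∃z K(z,z))) ∧ (∃u ∃x (¬K(u,x) ∧ D(x,u))))
Move each ¬ inward, flipping quantifiers it crosses:
  (∀w K(w,w)) ∧ (∀z ¬K(z,z)) ∨ (∀u ∀x (K(u,x) ∨ ¬D(x,u)))
Finally move all quantifiers to the prefix:
  ∀w ∀z ∀u ∀x (K(w,w) ∧ ¬K(z,z) ∨ K(u,x) ∨ ¬D(x,u))

∀w ∀z ∀u ∀x (K(w,w) ∧ ¬K(z,z) ∨ K(u,x) ∨ ¬D(x,u))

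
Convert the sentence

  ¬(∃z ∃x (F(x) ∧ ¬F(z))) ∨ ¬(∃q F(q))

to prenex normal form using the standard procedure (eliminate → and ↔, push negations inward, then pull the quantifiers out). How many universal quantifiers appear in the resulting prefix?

Move each ¬ inward, flipping quantifiers it crosses:
  (∀z ∀x (¬F(x) ∨ F(z))) ∨ (∀q ¬F(q))
All bound variables are already distinct, so no renaming is needed.
Extract every quantifier outward, since the variables are now distinct and don't occur free across branches:
  ∀z ∀x ∀q (¬F(x) ∨ F(z) ∨ ¬F(q))
The prefix is ∀z ∀x ∀q: 3 universal, 0 existential.

3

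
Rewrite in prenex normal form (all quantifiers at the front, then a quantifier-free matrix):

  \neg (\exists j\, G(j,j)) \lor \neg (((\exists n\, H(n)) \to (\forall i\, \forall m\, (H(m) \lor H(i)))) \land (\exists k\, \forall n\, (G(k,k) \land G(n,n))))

\forall j\, \exists n\, \exists i\, \exists m\, \forall k\, \exists w1\, (\neg G(j,j) \lor H(n) \land \neg H(m) \land \neg H(i) \lor \neg G(k,k) \lor \neg G(w1,w1))

Eliminate → and ↔ using ¬ and ∨.
  \neg (\exists j\, G(j,j)) \lor \neg ((\neg (\exists n\, H(n)) \lor (\forall i\, \forall m\, (H(m) \lor H(i)))) \land (\exists k\, \forall n\, (G(k,k) \land G(n,n))))
Move each ¬ inward, flipping quantifiers it crosses:
  (\forall j\, \neg G(j,j)) \lor (\exists n\, H(n)) \land (\exists i\, \exists m\, (\neg H(m) \land \neg H(i))) \lor (\forall k\, \exists n\, (\neg G(k,k) \lor \neg G(n,n)))
Rename bound variables to avoid capture: n↦w1.
  (\forall j\, \neg G(j,j)) \lor (\exists n\, H(n)) \land (\exists i\, \exists m\, (\neg H(m) \land \neg H(i))) \lor (\forall k\, \exists w1\, (\neg G(k,k) \lor \neg G(w1,w1)))
Pull the quantifiers to the front (each side's bound variable is not free in the other side):
  \forall j\, \exists n\, \exists i\, \exists m\, \forall k\, \exists w1\, (\neg G(j,j) \lor H(n) \land \neg H(m) \land \neg H(i) \lor \neg G(k,k) \lor \neg G(w1,w1))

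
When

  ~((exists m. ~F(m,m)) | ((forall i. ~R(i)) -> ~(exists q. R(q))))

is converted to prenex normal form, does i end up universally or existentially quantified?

First replace A → B with ¬A ∨ B.
  ~((exists m. ~F(m,m)) | ~(forall i. ~R(i)) | ~(exists q. R(q)))
Push ¬ through the quantifiers and connectives to reach negation normal form:
  (forall m. F(m,m)) & (forall i. ~R(i)) & (exists q. R(q))
All bound variables are already distinct, so no renaming is needed.
Finally move all quantifiers to the prefix:
  forall m. forall i. exists q. (F(m,m) & ~R(i) & R(q))
The quantifier forall i sits under an even number of negations (counting the antecedent side of each →), so it remains universal.

universal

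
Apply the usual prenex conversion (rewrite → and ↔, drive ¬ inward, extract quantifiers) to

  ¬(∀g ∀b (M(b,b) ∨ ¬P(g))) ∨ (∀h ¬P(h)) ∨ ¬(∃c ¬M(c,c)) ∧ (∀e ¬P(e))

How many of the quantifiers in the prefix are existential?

Move each ¬ inward, flipping quantifiers it crosses:
  (∃g ∃b (¬M(b,b) ∧ P(g))) ∨ (∀h ¬P(h)) ∨ (∀c M(c,c)) ∧ (∀e ¬P(e))
All bound variables are already distinct, so no renaming is needed.
Extract every quantifier outward, since the variables are now distinct and don't occur free across branches:
  ∃g ∃b ∀h ∀c ∀e (¬M(b,b) ∧ P(g) ∨ ¬P(h) ∨ M(c,c) ∧ ¬P(e))
The prefix is ∃g ∃b ∀h ∀c ∀e: 3 universal, 2 existential.

2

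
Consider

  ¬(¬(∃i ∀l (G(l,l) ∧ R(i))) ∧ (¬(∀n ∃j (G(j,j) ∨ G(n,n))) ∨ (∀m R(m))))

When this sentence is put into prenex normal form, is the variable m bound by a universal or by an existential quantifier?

Push ¬ through the quantifiers and connectives to reach negation normal form:
  (∃i ∀l (G(l,l) ∧ R(i))) ∨ (∀n ∃j (G(j,j) ∨ G(n,n))) ∧ (∃m ¬R(m))
Pull the quantifiers to the front (each side's bound variable is not free in the other side):
  ∃i ∀l ∀n ∃j ∃m (G(l,l) ∧ R(i) ∨ (G(j,j) ∨ G(n,n)) ∧ ¬R(m))
The quantifier ∀m sits under an odd number of negations, so it flips to ∃m.

existential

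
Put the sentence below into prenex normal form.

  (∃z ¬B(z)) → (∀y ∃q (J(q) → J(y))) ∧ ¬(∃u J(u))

∀z ∀y ∃q ∀u (B(z) ∨ (¬J(q) ∨ J(y)) ∧ ¬J(u))

First replace A → B with ¬A ∨ B.
  ¬(∃z ¬B(z)) ∨ (∀y ∃q (¬J(q) ∨ J(y))) ∧ ¬(∃u J(u))
Move each ¬ inward, flipping quantifiers it crosses:
  (∀z B(z)) ∨ (∀y ∃q (¬J(q) ∨ J(y))) ∧ (∀u ¬J(u))
Finally move all quantifiers to the prefix:
  ∀z ∀y ∃q ∀u (B(z) ∨ (¬J(q) ∨ J(y)) ∧ ¬J(u))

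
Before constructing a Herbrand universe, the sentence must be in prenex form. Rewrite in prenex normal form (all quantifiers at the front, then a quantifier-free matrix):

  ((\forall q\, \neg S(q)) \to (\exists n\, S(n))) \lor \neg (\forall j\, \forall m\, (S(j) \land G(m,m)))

Rewrite implications/biconditionals: A → B as ¬A ∨ B.
  \neg (\forall q\, \neg S(q)) \lor (\exists n\, S(n)) \lor \neg (\forall j\, \forall m\, (S(j) \land G(m,m)))
Drive negations inward (¬∀x A ≡ ∃x ¬A, ¬∃x A ≡ ∀x ¬A, De Morgan for ∧/∨):
  (\exists q\, S(q)) \lor (\exists n\, S(n)) \lor (\exists j\, \exists m\, (\neg S(j) \lor \neg G(m,m)))
All bound variables are already distinct, so no renaming is needed.
Extract every quantifier outward, since the variables are now distinct and don't occur free across branches:
  \exists q\, \exists n\, \exists j\, \exists m\, (S(q) \lor S(n) \lor \neg S(j) \lor \neg G(m,m))

\exists q\, \exists n\, \exists j\, \exists m\, (S(q) \lor S(n) \lor \neg S(j) \lor \neg G(m,m))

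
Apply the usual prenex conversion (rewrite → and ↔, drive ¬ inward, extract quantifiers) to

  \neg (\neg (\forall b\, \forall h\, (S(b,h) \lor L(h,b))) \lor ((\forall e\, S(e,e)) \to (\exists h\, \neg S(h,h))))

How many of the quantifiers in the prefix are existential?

Eliminate → and ↔ using ¬ and ∨.
  \neg (\neg (\forall b\, \forall h\, (S(b,h) \lor L(h,b))) \lor \neg (\forall e\, S(e,e)) \lor (\exists h\, \neg S(h,h)))
Move each ¬ inward, flipping quantifiers it crosses:
  (\forall b\, \forall h\, (S(b,h) \lor L(h,b))) \land (\forall e\, S(e,e)) \land (\forall h\, S(h,h))
Standardize variables apart so no two quantifiers bind the same name: h↦y.
  (\forall b\, \forall h\, (S(b,h) \lor L(h,b))) \land (\forall e\, S(e,e)) \land (\forall y\, S(y,y))
Extract every quantifier outward, since the variables are now distinct and don't occur free across branches:
  \forall b\, \forall h\, \forall e\, \forall y\, ((S(b,h) \lor L(h,b)) \land S(e,e) \land S(y,y))
The prefix is \forall b \forall h \forall e \forall y: 4 universal, 0 existential.

0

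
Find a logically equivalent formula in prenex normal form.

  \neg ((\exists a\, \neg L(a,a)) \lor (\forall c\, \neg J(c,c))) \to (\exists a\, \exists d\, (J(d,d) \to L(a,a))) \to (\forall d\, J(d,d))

First replace A → B with ¬A ∨ B.
  \neg \neg ((\exists a\, \neg L(a,a)) \lor (\forall c\, \neg J(c,c))) \lor \neg (\exists a\, \exists d\, (\neg J(d,d) \lor L(a,a))) \lor (\forall d\, J(d,d))
Push ¬ through the quantifiers and connectives to reach negation normal form:
  (\exists a\, \neg L(a,a)) \lor (\forall c\, \neg J(c,c)) \lor (\forall a\, \forall d\, (J(d,d) \land \neg L(a,a))) \lor (\forall d\, J(d,d))
Rename bound variables to avoid capture: a↦y, d↦x1.
  (\exists a\, \neg L(a,a)) \lor (\forall c\, \neg J(c,c)) \lor (\forall y\, \forall d\, (J(d,d) \land \neg L(y,y))) \lor (\forall x1\, J(x1,x1))
Finally move all quantifiers to the prefix:
  \exists a\, \forall c\, \forall y\, \forall d\, \forall x1\, (\neg L(a,a) \lor \neg J(c,c) \lor J(d,d) \land \neg L(y,y) \lor J(x1,x1))

\exists a\, \forall c\, \forall y\, \forall d\, \forall x1\, (\neg L(a,a) \lor \neg J(c,c) \lor J(d,d) \land \neg L(y,y) \lor J(x1,x1))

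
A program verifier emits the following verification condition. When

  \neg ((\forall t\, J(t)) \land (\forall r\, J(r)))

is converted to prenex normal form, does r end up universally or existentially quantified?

existential

Drive negations inward (¬∀x A ≡ ∃x ¬A, ¬∃x A ≡ ∀x ¬A, De Morgan for ∧/∨):
  (\exists t\, \neg J(t)) \lor (\exists r\, \neg J(r))
Pull the quantifiers to the front (each side's bound variable is not free in the other side):
  \exists t\, \exists r\, (\neg J(t) \lor \neg J(r))
The quantifier \forall r sits under an odd number of negations, so it flips to \exists r.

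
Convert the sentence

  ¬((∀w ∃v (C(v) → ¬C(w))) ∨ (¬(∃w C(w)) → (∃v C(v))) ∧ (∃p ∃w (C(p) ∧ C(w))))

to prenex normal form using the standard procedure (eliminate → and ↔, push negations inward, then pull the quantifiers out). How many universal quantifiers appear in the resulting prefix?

Rewrite implications/biconditionals: A → B as ¬A ∨ B.
  ¬((∀w ∃v (¬C(v) ∨ ¬C(w))) ∨ (¬¬(∃w C(w)) ∨ (∃v C(v))) ∧ (∃p ∃w (C(p) ∧ C(w))))
Drive negations inward (¬∀x A ≡ ∃x ¬A, ¬∃x A ≡ ∀x ¬A, De Morgan for ∧/∨):
  (∃w ∀v (C(v) ∧ C(w))) ∧ ((∀w ¬C(w)) ∧ (∀v ¬C(v)) ∨ (∀p ∀w (¬C(p) ∨ ¬C(w))))
Rename bound variables to avoid capture: w↦v1, v↦q, w↦x.
  (∃w ∀v (C(v) ∧ C(w))) ∧ ((∀v1 ¬C(v1)) ∧ (∀q ¬C(q)) ∨ (∀p ∀x (¬C(p) ∨ ¬C(x))))
Pull the quantifiers to the front (each side's bound variable is not free in the other side):
  ∃w ∀v ∀v1 ∀q ∀p ∀x (C(v) ∧ C(w) ∧ (¬C(v1) ∧ ¬C(q) ∨ ¬C(p) ∨ ¬C(x)))
The prefix is ∃w ∀v ∀v1 ∀q ∀p ∀x: 5 universal, 1 existential.

5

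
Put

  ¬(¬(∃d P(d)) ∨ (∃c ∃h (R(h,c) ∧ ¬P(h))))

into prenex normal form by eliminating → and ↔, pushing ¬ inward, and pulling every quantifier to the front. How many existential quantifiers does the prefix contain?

1

Push ¬ through the quantifiers and connectives to reach negation normal form:
  (∃d P(d)) ∧ (∀c ∀h (¬R(h,c) ∨ P(h)))
All bound variables are already distinct, so no renaming is needed.
Finally move all quantifiers to the prefix:
  ∃d ∀c ∀h (P(d) ∧ (¬R(h,c) ∨ P(h)))
The prefix is ∃d ∀c ∀h: 2 universal, 1 existential.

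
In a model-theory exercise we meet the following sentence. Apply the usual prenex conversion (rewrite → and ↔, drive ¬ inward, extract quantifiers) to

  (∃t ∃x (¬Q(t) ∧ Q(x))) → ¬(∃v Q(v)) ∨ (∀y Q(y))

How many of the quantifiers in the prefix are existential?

0

First replace A → B with ¬A ∨ B.
  ¬(∃t ∃x (¬Q(t) ∧ Q(x))) ∨ ¬(∃v Q(v)) ∨ (∀y Q(y))
Drive negations inward (¬∀x A ≡ ∃x ¬A, ¬∃x A ≡ ∀x ¬A, De Morgan for ∧/∨):
  (∀t ∀x (Q(t) ∨ ¬Q(x))) ∨ (∀v ¬Q(v)) ∨ (∀y Q(y))
Extract every quantifier outward, since the variables are now distinct and don't occur free across branches:
  ∀t ∀x ∀v ∀y (Q(t) ∨ ¬Q(x) ∨ ¬Q(v) ∨ Q(y))
The prefix is ∀t ∀x ∀v ∀y: 4 universal, 0 existential.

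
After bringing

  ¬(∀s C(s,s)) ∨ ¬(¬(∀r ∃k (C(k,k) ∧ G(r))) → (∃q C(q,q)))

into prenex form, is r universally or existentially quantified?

existential

Rewrite implications/biconditionals: A → B as ¬A ∨ B.
  ¬(∀s C(s,s)) ∨ ¬(¬¬(∀r ∃k (C(k,k) ∧ G(r))) ∨ (∃q C(q,q)))
Push ¬ through the quantifiers and connectives to reach negation normal form:
  (∃s ¬C(s,s)) ∨ (∃r ∀k (¬C(k,k) ∨ ¬G(r))) ∧ (∀q ¬C(q,q))
Extract every quantifier outward, since the variables are now distinct and don't occur free across branches:
  ∃s ∃r ∀k ∀q (¬C(s,s) ∨ (¬C(k,k) ∨ ¬G(r)) ∧ ¬C(q,q))
The quantifier ∀r sits under an odd number of negations (counting the antecedent side of each →), so it flips to ∃r.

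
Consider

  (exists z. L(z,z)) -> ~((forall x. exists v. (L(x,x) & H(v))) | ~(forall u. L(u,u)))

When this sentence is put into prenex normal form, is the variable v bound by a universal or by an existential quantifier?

universal

First replace A → B with ¬A ∨ B.
  ~(exists z. L(z,z)) | ~((forall x. exists v. (L(x,x) & H(v))) | ~(forall u. L(u,u)))
Drive negations inward (¬∀x A ≡ ∃x ¬A, ¬∃x A ≡ ∀x ¬A, De Morgan for ∧/∨):
  (forall z. ~L(z,z)) | (exists x. forall v. (~L(x,x) | ~H(v))) & (forall u. L(u,u))
All bound variables are already distinct, so no renaming is needed.
Pull the quantifiers to the front (each side's bound variable is not free in the other side):
  forall z. exists x. forall v. forall u. (~L(z,z) | (~L(x,x) | ~H(v)) & L(u,u))
The quantifier exists v sits under an odd number of negations (counting the antecedent side of each →), so it flips to forall v.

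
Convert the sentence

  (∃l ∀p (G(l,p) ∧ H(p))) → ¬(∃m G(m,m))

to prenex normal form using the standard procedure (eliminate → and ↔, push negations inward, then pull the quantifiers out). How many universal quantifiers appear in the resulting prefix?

2

First replace A → B with ¬A ∨ B.
  ¬(∃l ∀p (G(l,p) ∧ H(p))) ∨ ¬(∃m G(m,m))
Move each ¬ inward, flipping quantifiers it crosses:
  (∀l ∃p (¬G(l,p) ∨ ¬H(p))) ∨ (∀m ¬G(m,m))
Pull the quantifiers to the front (each side's bound variable is not free in the other side):
  ∀l ∃p ∀m (¬G(l,p) ∨ ¬H(p) ∨ ¬G(m,m))
The prefix is ∀l ∃p ∀m: 2 universal, 1 existential.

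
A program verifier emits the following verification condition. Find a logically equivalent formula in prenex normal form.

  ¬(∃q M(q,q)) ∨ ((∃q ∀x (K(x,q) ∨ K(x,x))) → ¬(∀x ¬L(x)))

Rewrite implications/biconditionals: A → B as ¬A ∨ B.
  ¬(∃q M(q,q)) ∨ ¬(∃q ∀x (K(x,q) ∨ K(x,x))) ∨ ¬(∀x ¬L(x))
Drive negations inward (¬∀x A ≡ ∃x ¬A, ¬∃x A ≡ ∀x ¬A, De Morgan for ∧/∨):
  (∀q ¬M(q,q)) ∨ (∀q ∃x (¬K(x,q) ∧ ¬K(x,x))) ∨ (∃x L(x))
Give each quantifier a distinct variable: q↦y, x↦v1.
  (∀q ¬M(q,q)) ∨ (∀y ∃x (¬K(x,y) ∧ ¬K(x,x))) ∨ (∃v1 L(v1))
Pull the quantifiers to the front (each side's bound variable is not free in the other side):
  ∀q ∀y ∃x ∃v1 (¬M(q,q) ∨ ¬K(x,y) ∧ ¬K(x,x) ∨ L(v1))

∀q ∀y ∃x ∃v1 (¬M(q,q) ∨ ¬K(x,y) ∧ ¬K(x,x) ∨ L(v1))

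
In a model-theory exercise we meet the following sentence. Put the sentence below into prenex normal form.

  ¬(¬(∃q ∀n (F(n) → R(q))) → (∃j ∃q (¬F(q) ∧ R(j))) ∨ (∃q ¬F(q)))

First replace A → B with ¬A ∨ B.
  ¬(¬¬(∃q ∀n (¬F(n) ∨ R(q))) ∨ (∃j ∃q (¬F(q) ∧ R(j))) ∨ (∃q ¬F(q)))
Push ¬ through the quantifiers and connectives to reach negation normal form:
  (∀q ∃n (F(n) ∧ ¬R(q))) ∧ (∀j ∀q (F(q) ∨ ¬R(j))) ∧ (∀q F(q))
Rename bound variables to avoid capture: q↦v, q↦w.
  (∀q ∃n (F(n) ∧ ¬R(q))) ∧ (∀j ∀v (F(v) ∨ ¬R(j))) ∧ (∀w F(w))
Pull the quantifiers to the front (each side's bound variable is not free in the other side):
  ∀q ∃n ∀j ∀v ∀w (F(n) ∧ ¬R(q) ∧ (F(v) ∨ ¬R(j)) ∧ F(w))

∀q ∃n ∀j ∀v ∀w (F(n) ∧ ¬R(q) ∧ (F(v) ∨ ¬R(j)) ∧ F(w))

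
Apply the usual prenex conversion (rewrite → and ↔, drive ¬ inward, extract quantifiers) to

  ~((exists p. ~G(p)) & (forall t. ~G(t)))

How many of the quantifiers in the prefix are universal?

1

Move each ¬ inward, flipping quantifiers it crosses:
  (forall p. G(p)) | (exists t. G(t))
All bound variables are already distinct, so no renaming is needed.
Extract every quantifier outward, since the variables are now distinct and don't occur free across branches:
  forall p. exists t. (G(p) | G(t))
The prefix is forall p exists t: 1 universal, 1 existential.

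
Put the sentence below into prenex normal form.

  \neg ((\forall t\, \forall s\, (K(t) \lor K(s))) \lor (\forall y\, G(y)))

Drive negations inward (¬∀x A ≡ ∃x ¬A, ¬∃x A ≡ ∀x ¬A, De Morgan for ∧/∨):
  (\exists t\, \exists s\, (\neg K(t) \land \neg K(s))) \land (\exists y\, \neg G(y))
All bound variables are already distinct, so no renaming is needed.
Finally move all quantifiers to the prefix:
  \exists t\, \exists s\, \exists y\, (\neg K(t) \land \neg K(s) \land \neg G(y))

\exists t\, \exists s\, \exists y\, (\neg K(t) \land \neg K(s) \land \neg G(y))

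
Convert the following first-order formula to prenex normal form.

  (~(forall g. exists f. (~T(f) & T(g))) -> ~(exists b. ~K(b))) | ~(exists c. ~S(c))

forall g. exists f. forall b. forall c. (~T(f) & T(g) | K(b) | S(c))

Rewrite implications/biconditionals: A → B as ¬A ∨ B.
  ~~(forall g. exists f. (~T(f) & T(g))) | ~(exists b. ~K(b)) | ~(exists c. ~S(c))
Move each ¬ inward, flipping quantifiers it crosses:
  (forall g. exists f. (~T(f) & T(g))) | (forall b. K(b)) | (forall c. S(c))
All bound variables are already distinct, so no renaming is needed.
Pull the quantifiers to the front (each side's bound variable is not free in the other side):
  forall g. exists f. forall b. forall c. (~T(f) & T(g) | K(b) | S(c))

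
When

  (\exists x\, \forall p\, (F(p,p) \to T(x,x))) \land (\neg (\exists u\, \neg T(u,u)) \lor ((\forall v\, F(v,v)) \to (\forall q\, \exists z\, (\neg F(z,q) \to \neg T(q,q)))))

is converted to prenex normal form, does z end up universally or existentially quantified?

Eliminate → and ↔ using ¬ and ∨.
  (\exists x\, \forall p\, (\neg F(p,p) \lor T(x,x))) \land (\neg (\exists u\, \neg T(u,u)) \lor \neg (\forall v\, F(v,v)) \lor (\forall q\, \exists z\, (\neg \neg F(z,q) \lor \neg T(q,q))))
Push ¬ through the quantifiers and connectives to reach negation normal form:
  (\exists x\, \forall p\, (\neg F(p,p) \lor T(x,x))) \land ((\forall u\, T(u,u)) \lor (\exists v\, \neg F(v,v)) \lor (\forall q\, \exists z\, (F(z,q) \lor \neg T(q,q))))
All bound variables are already distinct, so no renaming is needed.
Finally move all quantifiers to the prefix:
  \exists x\, \forall p\, \forall u\, \exists v\, \forall q\, \exists z\, ((\neg F(p,p) \lor T(x,x)) \land (T(u,u) \lor \neg F(v,v) \lor F(z,q) \lor \neg T(q,q)))
The quantifier \exists z sits under an even number of negations (counting the antecedent side of each →), so it remains existential.

existential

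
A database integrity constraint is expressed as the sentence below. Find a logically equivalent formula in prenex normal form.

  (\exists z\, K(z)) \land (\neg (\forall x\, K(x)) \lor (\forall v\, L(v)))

Drive negations inward (¬∀x A ≡ ∃x ¬A, ¬∃x A ≡ ∀x ¬A, De Morgan for ∧/∨):
  (\exists z\, K(z)) \land ((\exists x\, \neg K(x)) \lor (\forall v\, L(v)))
All bound variables are already distinct, so no renaming is needed.
Pull the quantifiers to the front (each side's bound variable is not free in the other side):
  \exists z\, \exists x\, \forall v\, (K(z) \land (\neg K(x) \lor L(v)))

\exists z\, \exists x\, \forall v\, (K(z) \land (\neg K(x) \lor L(v)))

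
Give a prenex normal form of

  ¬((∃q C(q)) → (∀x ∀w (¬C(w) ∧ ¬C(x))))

Eliminate → and ↔ using ¬ and ∨.
  ¬(¬(∃q C(q)) ∨ (∀x ∀w (¬C(w) ∧ ¬C(x))))
Push ¬ through the quantifiers and connectives to reach negation normal form:
  (∃q C(q)) ∧ (∃x ∃w (C(w) ∨ C(x)))
All bound variables are already distinct, so no renaming is needed.
Extract every quantifier outward, since the variables are now distinct and don't occur free across branches:
  ∃q ∃x ∃w (C(q) ∧ (C(w) ∨ C(x)))

∃q ∃x ∃w (C(q) ∧ (C(w) ∨ C(x)))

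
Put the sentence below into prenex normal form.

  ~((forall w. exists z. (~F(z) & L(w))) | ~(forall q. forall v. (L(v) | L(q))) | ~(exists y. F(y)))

Push ¬ through the quantifiers and connectives to reach negation normal form:
  (exists w. forall z. (F(z) | ~L(w))) & (forall q. forall v. (L(v) | L(q))) & (exists y. F(y))
Pull the quantifiers to the front (each side's bound variable is not free in the other side):
  exists w. forall z. forall q. forall v. exists y. ((F(z) | ~L(w)) & (L(v) | L(q)) & F(y))

exists w. forall z. forall q. forall v. exists y. ((F(z) | ~L(w)) & (L(v) | L(q)) & F(y))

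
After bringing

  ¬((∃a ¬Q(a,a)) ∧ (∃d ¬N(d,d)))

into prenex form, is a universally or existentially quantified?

universal

Drive negations inward (¬∀x A ≡ ∃x ¬A, ¬∃x A ≡ ∀x ¬A, De Morgan for ∧/∨):
  (∀a Q(a,a)) ∨ (∀d N(d,d))
All bound variables are already distinct, so no renaming is needed.
Finally move all quantifiers to the prefix:
  ∀a ∀d (Q(a,a) ∨ N(d,d))
The quantifier ∃a sits under an odd number of negations, so it flips to ∀a.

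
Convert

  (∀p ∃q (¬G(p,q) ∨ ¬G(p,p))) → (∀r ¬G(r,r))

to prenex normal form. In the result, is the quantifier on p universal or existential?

existential

Eliminate → and ↔ using ¬ and ∨.
  ¬(∀p ∃q (¬G(p,q) ∨ ¬G(p,p))) ∨ (∀r ¬G(r,r))
Move each ¬ inward, flipping quantifiers it crosses:
  (∃p ∀q (G(p,q) ∧ G(p,p))) ∨ (∀r ¬G(r,r))
Finally move all quantifiers to the prefix:
  ∃p ∀q ∀r (G(p,q) ∧ G(p,p) ∨ ¬G(r,r))
The quantifier ∀p sits under an odd number of negations (counting the antecedent side of each →), so it flips to ∃p.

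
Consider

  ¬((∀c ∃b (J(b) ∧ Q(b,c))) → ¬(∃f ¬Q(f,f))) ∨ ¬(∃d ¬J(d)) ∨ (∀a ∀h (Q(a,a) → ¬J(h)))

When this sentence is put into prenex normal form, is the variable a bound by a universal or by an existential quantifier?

Eliminate → and ↔ using ¬ and ∨.
  ¬(¬(∀c ∃b (J(b) ∧ Q(b,c))) ∨ ¬(∃f ¬Q(f,f))) ∨ ¬(∃d ¬J(d)) ∨ (∀a ∀h (¬Q(a,a) ∨ ¬J(h)))
Drive negations inward (¬∀x A ≡ ∃x ¬A, ¬∃x A ≡ ∀x ¬A, De Morgan for ∧/∨):
  (∀c ∃b (J(b) ∧ Q(b,c))) ∧ (∃f ¬Q(f,f)) ∨ (∀d J(d)) ∨ (∀a ∀h (¬Q(a,a) ∨ ¬J(h)))
All bound variables are already distinct, so no renaming is needed.
Pull the quantifiers to the front (each side's bound variable is not free in the other side):
  ∀c ∃b ∃f ∀d ∀a ∀h (J(b) ∧ Q(b,c) ∧ ¬Q(f,f) ∨ J(d) ∨ ¬Q(a,a) ∨ ¬J(h))
The quantifier ∀a sits under an even number of negations (counting the antecedent side of each →), so it remains universal.

universal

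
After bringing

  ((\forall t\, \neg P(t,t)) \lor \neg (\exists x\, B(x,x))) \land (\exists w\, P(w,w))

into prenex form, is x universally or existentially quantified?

universal

Move each ¬ inward, flipping quantifiers it crosses:
  ((\forall t\, \neg P(t,t)) \lor (\forall x\, \neg B(x,x))) \land (\exists w\, P(w,w))
All bound variables are already distinct, so no renaming is needed.
Pull the quantifiers to the front (each side's bound variable is not free in the other side):
  \forall t\, \forall x\, \exists w\, ((\neg P(t,t) \lor \neg B(x,x)) \land P(w,w))
The quantifier \exists x sits under an odd number of negations, so it flips to \forall x.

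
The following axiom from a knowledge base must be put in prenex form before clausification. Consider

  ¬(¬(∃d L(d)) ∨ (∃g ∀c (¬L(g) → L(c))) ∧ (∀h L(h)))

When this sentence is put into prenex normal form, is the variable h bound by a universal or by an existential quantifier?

existential

First replace A → B with ¬A ∨ B.
  ¬(¬(∃d L(d)) ∨ (∃g ∀c (¬¬L(g) ∨ L(c))) ∧ (∀h L(h)))
Push ¬ through the quantifiers and connectives to reach negation normal form:
  (∃d L(d)) ∧ ((∀g ∃c (¬L(g) ∧ ¬L(c))) ∨ (∃h ¬L(h)))
All bound variables are already distinct, so no renaming is needed.
Finally move all quantifiers to the prefix:
  ∃d ∀g ∃c ∃h (L(d) ∧ (¬L(g) ∧ ¬L(c) ∨ ¬L(h)))
The quantifier ∀h sits under an odd number of negations (counting the antecedent side of each →), so it flips to ∃h.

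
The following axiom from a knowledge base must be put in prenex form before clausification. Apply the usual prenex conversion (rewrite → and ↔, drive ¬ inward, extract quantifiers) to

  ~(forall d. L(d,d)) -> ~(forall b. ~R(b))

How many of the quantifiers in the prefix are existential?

First replace A → B with ¬A ∨ B.
  ~~(forall d. L(d,d)) | ~(forall b. ~R(b))
Move each ¬ inward, flipping quantifiers it crosses:
  (forall d. L(d,d)) | (exists b. R(b))
Pull the quantifiers to the front (each side's bound variable is not free in the other side):
  forall d. exists b. (L(d,d) | R(b))
The prefix is forall d exists b: 1 universal, 1 existential.

1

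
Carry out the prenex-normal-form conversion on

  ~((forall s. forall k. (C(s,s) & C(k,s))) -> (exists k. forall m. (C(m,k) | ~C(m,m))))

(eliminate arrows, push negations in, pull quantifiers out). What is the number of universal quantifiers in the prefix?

First replace A → B with ¬A ∨ B.
  ~(~(forall s. forall k. (C(s,s) & C(k,s))) | (exists k. forall m. (C(m,k) | ~C(m,m))))
Drive negations inward (¬∀x A ≡ ∃x ¬A, ¬∃x A ≡ ∀x ¬A, De Morgan for ∧/∨):
  (forall s. forall k. (C(s,s) & C(k,s))) & (forall k. exists m. (~C(m,k) & C(m,m)))
Rename bound variables to avoid capture: k↦w.
  (forall s. forall k. (C(s,s) & C(k,s))) & (forall w. exists m. (~C(m,w) & C(m,m)))
Pull the quantifiers to the front (each side's bound variable is not free in the other side):
  forall s. forall k. forall w. exists m. (C(s,s) & C(k,s) & ~C(m,w) & C(m,m))
The prefix is forall s forall k forall w exists m: 3 universal, 1 existential.

3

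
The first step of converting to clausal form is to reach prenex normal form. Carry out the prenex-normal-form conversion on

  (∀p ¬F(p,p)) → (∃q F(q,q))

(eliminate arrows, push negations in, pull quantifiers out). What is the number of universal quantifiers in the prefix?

Rewrite implications/biconditionals: A → B as ¬A ∨ B.
  ¬(∀p ¬F(p,p)) ∨ (∃q F(q,q))
Push ¬ through the quantifiers and connectives to reach negation normal form:
  (∃p F(p,p)) ∨ (∃q F(q,q))
All bound variables are already distinct, so no renaming is needed.
Pull the quantifiers to the front (each side's bound variable is not free in the other side):
  ∃p ∃q (F(p,p) ∨ F(q,q))
The prefix is ∃p ∃q: 0 universal, 2 existential.

0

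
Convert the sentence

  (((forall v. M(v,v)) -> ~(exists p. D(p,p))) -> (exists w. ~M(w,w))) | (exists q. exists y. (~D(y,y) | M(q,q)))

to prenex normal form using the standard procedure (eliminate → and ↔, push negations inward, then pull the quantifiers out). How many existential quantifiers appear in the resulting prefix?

4

First replace A → B with ¬A ∨ B.
  ~(~(forall v. M(v,v)) | ~(exists p. D(p,p))) | (exists w. ~M(w,w)) | (exists q. exists y. (~D(y,y) | M(q,q)))
Move each ¬ inward, flipping quantifiers it crosses:
  (forall v. M(v,v)) & (exists p. D(p,p)) | (exists w. ~M(w,w)) | (exists q. exists y. (~D(y,y) | M(q,q)))
All bound variables are already distinct, so no renaming is needed.
Pull the quantifiers to the front (each side's bound variable is not free in the other side):
  forall v. exists p. exists w. exists q. exists y. (M(v,v) & D(p,p) | ~M(w,w) | ~D(y,y) | M(q,q))
The prefix is forall v exists p exists w exists q exists y: 1 universal, 4 existential.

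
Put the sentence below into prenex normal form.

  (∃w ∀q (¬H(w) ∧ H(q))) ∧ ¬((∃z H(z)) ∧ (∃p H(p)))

Move each ¬ inward, flipping quantifiers it crosses:
  (∃w ∀q (¬H(w) ∧ H(q))) ∧ ((∀z ¬H(z)) ∨ (∀p ¬H(p)))
All bound variables are already distinct, so no renaming is needed.
Extract every quantifier outward, since the variables are now distinct and don't occur free across branches:
  ∃w ∀q ∀z ∀p (¬H(w) ∧ H(q) ∧ (¬H(z) ∨ ¬H(p)))

∃w ∀q ∀z ∀p (¬H(w) ∧ H(q) ∧ (¬H(z) ∨ ¬H(p)))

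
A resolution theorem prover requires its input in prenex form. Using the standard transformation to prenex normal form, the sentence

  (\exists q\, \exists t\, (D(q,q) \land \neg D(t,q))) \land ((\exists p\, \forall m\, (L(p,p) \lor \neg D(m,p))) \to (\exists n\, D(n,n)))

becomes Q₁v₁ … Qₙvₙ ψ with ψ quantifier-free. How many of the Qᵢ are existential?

4

Rewrite implications/biconditionals: A → B as ¬A ∨ B.
  (\exists q\, \exists t\, (D(q,q) \land \neg D(t,q))) \land (\neg (\exists p\, \forall m\, (L(p,p) \lor \neg D(m,p))) \lor (\exists n\, D(n,n)))
Drive negations inward (¬∀x A ≡ ∃x ¬A, ¬∃x A ≡ ∀x ¬A, De Morgan for ∧/∨):
  (\exists q\, \exists t\, (D(q,q) \land \neg D(t,q))) \land ((\forall p\, \exists m\, (\neg L(p,p) \land D(m,p))) \lor (\exists n\, D(n,n)))
All bound variables are already distinct, so no renaming is needed.
Finally move all quantifiers to the prefix:
  \exists q\, \exists t\, \forall p\, \exists m\, \exists n\, (D(q,q) \land \neg D(t,q) \land (\neg L(p,p) \land D(m,p) \lor D(n,n)))
The prefix is \exists q \exists t \forall p \exists m \exists n: 1 universal, 4 existential.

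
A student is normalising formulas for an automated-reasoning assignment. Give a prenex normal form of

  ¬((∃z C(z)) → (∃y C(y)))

∃z ∀y (C(z) ∧ ¬C(y))

Eliminate → and ↔ using ¬ and ∨.
  ¬(¬(∃z C(z)) ∨ (∃y C(y)))
Drive negations inward (¬∀x A ≡ ∃x ¬A, ¬∃x A ≡ ∀x ¬A, De Morgan for ∧/∨):
  (∃z C(z)) ∧ (∀y ¬C(y))
Finally move all quantifiers to the prefix:
  ∃z ∀y (C(z) ∧ ¬C(y))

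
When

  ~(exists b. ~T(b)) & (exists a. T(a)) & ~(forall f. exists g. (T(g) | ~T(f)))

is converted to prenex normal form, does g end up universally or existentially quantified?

Drive negations inward (¬∀x A ≡ ∃x ¬A, ¬∃x A ≡ ∀x ¬A, De Morgan for ∧/∨):
  (forall b. T(b)) & (exists a. T(a)) & (exists f. forall g. (~T(g) & T(f)))
Pull the quantifiers to the front (each side's bound variable is not free in the other side):
  forall b. exists a. exists f. forall g. (T(b) & T(a) & ~T(g) & T(f))
The quantifier exists g sits under an odd number of negations, so it flips to forall g.

universal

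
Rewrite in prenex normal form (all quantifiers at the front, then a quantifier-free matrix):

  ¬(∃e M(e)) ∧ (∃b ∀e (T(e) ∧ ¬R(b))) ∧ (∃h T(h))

∀e ∃b ∀u1 ∃h (¬M(e) ∧ T(u1) ∧ ¬R(b) ∧ T(h))

Push ¬ through the quantifiers and connectives to reach negation normal form:
  (∀e ¬M(e)) ∧ (∃b ∀e (T(e) ∧ ¬R(b))) ∧ (∃h T(h))
Rename bound variables to avoid capture: e↦u1.
  (∀e ¬M(e)) ∧ (∃b ∀u1 (T(u1) ∧ ¬R(b))) ∧ (∃h T(h))
Finally move all quantifiers to the prefix:
  ∀e ∃b ∀u1 ∃h (¬M(e) ∧ T(u1) ∧ ¬R(b) ∧ T(h))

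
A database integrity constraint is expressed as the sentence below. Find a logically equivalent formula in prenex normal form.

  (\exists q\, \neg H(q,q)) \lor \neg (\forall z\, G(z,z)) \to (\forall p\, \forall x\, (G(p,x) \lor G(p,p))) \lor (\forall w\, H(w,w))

\forall q\, \forall z\, \forall p\, \forall x\, \forall w\, (H(q,q) \land G(z,z) \lor G(p,x) \lor G(p,p) \lor H(w,w))

Eliminate → and ↔ using ¬ and ∨.
  \neg ((\exists q\, \neg H(q,q)) \lor \neg (\forall z\, G(z,z))) \lor (\forall p\, \forall x\, (G(p,x) \lor G(p,p))) \lor (\forall w\, H(w,w))
Move each ¬ inward, flipping quantifiers it crosses:
  (\forall q\, H(q,q)) \land (\forall z\, G(z,z)) \lor (\forall p\, \forall x\, (G(p,x) \lor G(p,p))) \lor (\forall w\, H(w,w))
Extract every quantifier outward, since the variables are now distinct and don't occur free across branches:
  \forall q\, \forall z\, \forall p\, \forall x\, \forall w\, (H(q,q) \land G(z,z) \lor G(p,x) \lor G(p,p) \lor H(w,w))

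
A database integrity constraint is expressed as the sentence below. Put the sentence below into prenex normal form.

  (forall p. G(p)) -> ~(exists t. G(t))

exists p. forall t. (~G(p) | ~G(t))

Rewrite implications/biconditionals: A → B as ¬A ∨ B.
  ~(forall p. G(p)) | ~(exists t. G(t))
Drive negations inward (¬∀x A ≡ ∃x ¬A, ¬∃x A ≡ ∀x ¬A, De Morgan for ∧/∨):
  (exists p. ~G(p)) | (forall t. ~G(t))
All bound variables are already distinct, so no renaming is needed.
Pull the quantifiers to the front (each side's bound variable is not free in the other side):
  exists p. forall t. (~G(p) | ~G(t))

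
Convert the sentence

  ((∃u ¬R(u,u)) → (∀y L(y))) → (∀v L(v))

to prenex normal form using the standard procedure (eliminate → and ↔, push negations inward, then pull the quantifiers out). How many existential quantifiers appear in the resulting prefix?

2

Rewrite implications/biconditionals: A → B as ¬A ∨ B.
  ¬(¬(∃u ¬R(u,u)) ∨ (∀y L(y))) ∨ (∀v L(v))
Drive negations inward (¬∀x A ≡ ∃x ¬A, ¬∃x A ≡ ∀x ¬A, De Morgan for ∧/∨):
  (∃u ¬R(u,u)) ∧ (∃y ¬L(y)) ∨ (∀v L(v))
All bound variables are already distinct, so no renaming is needed.
Finally move all quantifiers to the prefix:
  ∃u ∃y ∀v (¬R(u,u) ∧ ¬L(y) ∨ L(v))
The prefix is ∃u ∃y ∀v: 1 universal, 2 existential.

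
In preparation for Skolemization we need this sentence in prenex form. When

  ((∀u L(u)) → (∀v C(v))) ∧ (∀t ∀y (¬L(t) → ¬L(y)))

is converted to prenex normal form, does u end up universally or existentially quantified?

existential

First replace A → B with ¬A ∨ B.
  (¬(∀u L(u)) ∨ (∀v C(v))) ∧ (∀t ∀y (¬¬L(t) ∨ ¬L(y)))
Drive negations inward (¬∀x A ≡ ∃x ¬A, ¬∃x A ≡ ∀x ¬A, De Morgan for ∧/∨):
  ((∃u ¬L(u)) ∨ (∀v C(v))) ∧ (∀t ∀y (L(t) ∨ ¬L(y)))
All bound variables are already distinct, so no renaming is needed.
Pull the quantifiers to the front (each side's bound variable is not free in the other side):
  ∃u ∀v ∀t ∀y ((¬L(u) ∨ C(v)) ∧ (L(t) ∨ ¬L(y)))
The quantifier ∀u sits under an odd number of negations (counting the antecedent side of each →), so it flips to ∃u.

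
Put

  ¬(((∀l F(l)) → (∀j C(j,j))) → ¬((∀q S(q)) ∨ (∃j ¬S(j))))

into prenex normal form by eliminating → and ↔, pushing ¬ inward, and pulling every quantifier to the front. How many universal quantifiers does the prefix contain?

First replace A → B with ¬A ∨ B.
  ¬(¬(¬(∀l F(l)) ∨ (∀j C(j,j))) ∨ ¬((∀q S(q)) ∨ (∃j ¬S(j))))
Push ¬ through the quantifiers and connectives to reach negation normal form:
  ((∃l ¬F(l)) ∨ (∀j C(j,j))) ∧ ((∀q S(q)) ∨ (∃j ¬S(j)))
Standardize variables apart so no two quantifiers bind the same name: j↦c.
  ((∃l ¬F(l)) ∨ (∀j C(j,j))) ∧ ((∀q S(q)) ∨ (∃c ¬S(c)))
Pull the quantifiers to the front (each side's bound variable is not free in the other side):
  ∃l ∀j ∀q ∃c ((¬F(l) ∨ C(j,j)) ∧ (S(q) ∨ ¬S(c)))
The prefix is ∃l ∀j ∀q ∃c: 2 universal, 2 existential.

2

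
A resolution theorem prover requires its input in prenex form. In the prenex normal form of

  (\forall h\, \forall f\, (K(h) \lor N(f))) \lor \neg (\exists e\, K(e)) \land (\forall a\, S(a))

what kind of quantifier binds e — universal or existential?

Push ¬ through the quantifiers and connectives to reach negation normal form:
  (\forall h\, \forall f\, (K(h) \lor N(f))) \lor (\forall e\, \neg K(e)) \land (\forall a\, S(a))
All bound variables are already distinct, so no renaming is needed.
Extract every quantifier outward, since the variables are now distinct and don't occur free across branches:
  \forall h\, \forall f\, \forall e\, \forall a\, (K(h) \lor N(f) \lor \neg K(e) \land S(a))
The quantifier \exists e sits under an odd number of negations, so it flips to \forall e.

universal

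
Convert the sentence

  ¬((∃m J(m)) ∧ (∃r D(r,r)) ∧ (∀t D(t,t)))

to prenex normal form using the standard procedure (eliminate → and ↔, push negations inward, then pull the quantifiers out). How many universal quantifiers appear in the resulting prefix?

2

Push ¬ through the quantifiers and connectives to reach negation normal form:
  (∀m ¬J(m)) ∨ (∀r ¬D(r,r)) ∨ (∃t ¬D(t,t))
Extract every quantifier outward, since the variables are now distinct and don't occur free across branches:
  ∀m ∀r ∃t (¬J(m) ∨ ¬D(r,r) ∨ ¬D(t,t))
The prefix is ∀m ∀r ∃t: 2 universal, 1 existential.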